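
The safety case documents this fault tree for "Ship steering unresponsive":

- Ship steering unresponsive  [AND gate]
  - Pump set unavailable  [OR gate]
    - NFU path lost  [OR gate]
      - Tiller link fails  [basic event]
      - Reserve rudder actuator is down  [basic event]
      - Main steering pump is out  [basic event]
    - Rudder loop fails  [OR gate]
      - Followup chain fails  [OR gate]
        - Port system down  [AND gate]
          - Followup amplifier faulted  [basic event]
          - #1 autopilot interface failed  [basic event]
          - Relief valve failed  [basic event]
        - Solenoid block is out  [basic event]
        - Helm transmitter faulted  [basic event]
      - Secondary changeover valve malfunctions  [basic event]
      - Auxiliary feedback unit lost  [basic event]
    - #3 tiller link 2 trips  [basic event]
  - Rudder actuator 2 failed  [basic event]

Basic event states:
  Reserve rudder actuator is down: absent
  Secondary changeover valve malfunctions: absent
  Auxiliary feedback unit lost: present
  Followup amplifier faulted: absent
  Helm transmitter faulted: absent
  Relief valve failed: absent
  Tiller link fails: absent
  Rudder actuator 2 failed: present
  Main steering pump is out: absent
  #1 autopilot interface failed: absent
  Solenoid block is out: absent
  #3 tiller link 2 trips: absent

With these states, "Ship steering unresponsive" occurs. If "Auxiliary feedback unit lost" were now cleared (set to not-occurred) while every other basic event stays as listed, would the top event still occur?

No

Counterfactual: set "Auxiliary feedback unit lost" to not occurred.
NFU path lost [OR]: Tiller link fails=not, Reserve rudder actuator is down=not, Main steering pump is out=not → no input occurs → does not occur.
Port system down [AND]: Followup amplifier faulted=not, #1 autopilot interface failed=not, Relief valve failed=not → not all inputs occur → does not occur.
Followup chain fails [OR]: Port system down=not, Solenoid block is out=not, Helm transmitter faulted=not → no input occurs → does not occur.
Rudder loop fails [OR]: Followup chain fails=not, Secondary changeover valve malfunctions=not, Auxiliary feedback unit lost=not → no input occurs → does not occur.
Pump set unavailable [OR]: NFU path lost=not, Rudder loop fails=not, #3 tiller link 2 trips=not → no input occurs → does not occur.
Ship steering unresponsive [AND]: Pump set unavailable=not, Rudder actuator 2 failed=occurs → not all inputs occur → does not occur.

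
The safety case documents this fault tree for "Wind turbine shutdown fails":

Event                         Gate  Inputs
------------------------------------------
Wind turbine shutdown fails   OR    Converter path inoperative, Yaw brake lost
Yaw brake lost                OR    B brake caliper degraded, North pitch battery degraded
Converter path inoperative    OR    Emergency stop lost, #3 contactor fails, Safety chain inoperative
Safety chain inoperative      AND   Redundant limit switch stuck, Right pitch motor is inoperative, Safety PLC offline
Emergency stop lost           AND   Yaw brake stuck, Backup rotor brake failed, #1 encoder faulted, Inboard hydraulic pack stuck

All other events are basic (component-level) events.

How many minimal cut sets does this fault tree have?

Emergency stop lost [AND]: one cut set from each child combined → 1 × 1 × 1 × 1 = 1 cut set(s).
Safety chain inoperative [AND]: one cut set from each child combined → 1 × 1 × 1 = 1 cut set(s).
Converter path inoperative [OR]: union of children's cut sets → 3 cut set(s).
Yaw brake lost [OR]: union of children's cut sets → 2 cut set(s).
Wind turbine shutdown fails [OR]: union of children's cut sets → 5 cut set(s).
Minimal cut sets: {#1 encoder faulted, Backup rotor brake failed, Inboard hydraulic pack stuck, Yaw brake stuck}; {#3 contactor fails}; {Redundant limit switch stuck, Right pitch motor is inoperative, Safety PLC offline}; {B brake caliper degraded}; {North pitch battery degraded}.

5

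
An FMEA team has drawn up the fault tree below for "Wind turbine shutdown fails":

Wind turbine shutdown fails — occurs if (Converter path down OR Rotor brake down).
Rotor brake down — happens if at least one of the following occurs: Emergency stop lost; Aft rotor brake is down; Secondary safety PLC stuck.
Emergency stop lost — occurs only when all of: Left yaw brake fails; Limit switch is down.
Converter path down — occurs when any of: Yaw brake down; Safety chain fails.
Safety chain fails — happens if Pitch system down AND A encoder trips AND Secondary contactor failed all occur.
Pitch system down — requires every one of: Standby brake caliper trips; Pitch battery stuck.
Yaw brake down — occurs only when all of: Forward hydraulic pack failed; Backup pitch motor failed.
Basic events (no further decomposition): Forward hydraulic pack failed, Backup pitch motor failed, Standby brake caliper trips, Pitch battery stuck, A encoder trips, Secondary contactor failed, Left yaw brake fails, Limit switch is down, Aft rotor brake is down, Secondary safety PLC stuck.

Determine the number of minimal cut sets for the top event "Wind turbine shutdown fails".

5

Yaw brake down [AND]: one cut set from each child combined → 1 × 1 = 1 cut set(s).
Pitch system down [AND]: one cut set from each child combined → 1 × 1 = 1 cut set(s).
Safety chain fails [AND]: one cut set from each child combined → 1 × 1 × 1 = 1 cut set(s).
Converter path down [OR]: union of children's cut sets → 2 cut set(s).
Emergency stop lost [AND]: one cut set from each child combined → 1 × 1 = 1 cut set(s).
Rotor brake down [OR]: union of children's cut sets → 3 cut set(s).
Wind turbine shutdown fails [OR]: union of children's cut sets → 5 cut set(s).
Minimal cut sets: {Backup pitch motor failed, Forward hydraulic pack failed}; {A encoder trips, Pitch battery stuck, Secondary contactor failed, Standby brake caliper trips}; {Left yaw brake fails, Limit switch is down}; {Aft rotor brake is down}; {Secondary safety PLC stuck}.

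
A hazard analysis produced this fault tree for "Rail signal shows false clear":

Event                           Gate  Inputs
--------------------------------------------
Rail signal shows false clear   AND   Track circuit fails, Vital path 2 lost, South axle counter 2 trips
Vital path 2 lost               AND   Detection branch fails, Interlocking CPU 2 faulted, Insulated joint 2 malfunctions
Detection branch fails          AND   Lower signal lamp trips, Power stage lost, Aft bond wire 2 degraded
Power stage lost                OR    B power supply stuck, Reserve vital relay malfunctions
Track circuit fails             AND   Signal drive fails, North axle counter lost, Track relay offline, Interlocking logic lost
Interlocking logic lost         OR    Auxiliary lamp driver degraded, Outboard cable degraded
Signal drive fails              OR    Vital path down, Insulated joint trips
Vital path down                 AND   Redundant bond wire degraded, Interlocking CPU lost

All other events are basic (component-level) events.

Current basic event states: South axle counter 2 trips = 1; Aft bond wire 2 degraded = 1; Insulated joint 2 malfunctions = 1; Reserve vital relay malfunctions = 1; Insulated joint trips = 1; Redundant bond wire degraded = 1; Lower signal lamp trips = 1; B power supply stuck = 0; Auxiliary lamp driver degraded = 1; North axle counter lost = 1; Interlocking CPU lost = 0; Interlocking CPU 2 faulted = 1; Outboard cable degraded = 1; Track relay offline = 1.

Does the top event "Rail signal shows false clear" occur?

Yes

Vital path down [AND]: Redundant bond wire degraded=occurs, Interlocking CPU lost=not → not all inputs occur → does not occur.
Signal drive fails [OR]: Vital path down=not, Insulated joint trips=occurs → at least one input occurs → occurs.
Interlocking logic lost [OR]: Auxiliary lamp driver degraded=occurs, Outboard cable degraded=occurs → at least one input occurs → occurs.
Track circuit fails [AND]: Signal drive fails=occurs, North axle counter lost=occurs, Track relay offline=occurs, Interlocking logic lost=occurs → all inputs occur → occurs.
Power stage lost [OR]: B power supply stuck=not, Reserve vital relay malfunctions=occurs → at least one input occurs → occurs.
Detection branch fails [AND]: Lower signal lamp trips=occurs, Power stage lost=occurs, Aft bond wire 2 degraded=occurs → all inputs occur → occurs.
Vital path 2 lost [AND]: Detection branch fails=occurs, Interlocking CPU 2 faulted=occurs, Insulated joint 2 malfunctions=occurs → all inputs occur → occurs.
Rail signal shows false clear [AND]: Track circuit fails=occurs, Vital path 2 lost=occurs, South axle counter 2 trips=occurs → all inputs occur → occurs.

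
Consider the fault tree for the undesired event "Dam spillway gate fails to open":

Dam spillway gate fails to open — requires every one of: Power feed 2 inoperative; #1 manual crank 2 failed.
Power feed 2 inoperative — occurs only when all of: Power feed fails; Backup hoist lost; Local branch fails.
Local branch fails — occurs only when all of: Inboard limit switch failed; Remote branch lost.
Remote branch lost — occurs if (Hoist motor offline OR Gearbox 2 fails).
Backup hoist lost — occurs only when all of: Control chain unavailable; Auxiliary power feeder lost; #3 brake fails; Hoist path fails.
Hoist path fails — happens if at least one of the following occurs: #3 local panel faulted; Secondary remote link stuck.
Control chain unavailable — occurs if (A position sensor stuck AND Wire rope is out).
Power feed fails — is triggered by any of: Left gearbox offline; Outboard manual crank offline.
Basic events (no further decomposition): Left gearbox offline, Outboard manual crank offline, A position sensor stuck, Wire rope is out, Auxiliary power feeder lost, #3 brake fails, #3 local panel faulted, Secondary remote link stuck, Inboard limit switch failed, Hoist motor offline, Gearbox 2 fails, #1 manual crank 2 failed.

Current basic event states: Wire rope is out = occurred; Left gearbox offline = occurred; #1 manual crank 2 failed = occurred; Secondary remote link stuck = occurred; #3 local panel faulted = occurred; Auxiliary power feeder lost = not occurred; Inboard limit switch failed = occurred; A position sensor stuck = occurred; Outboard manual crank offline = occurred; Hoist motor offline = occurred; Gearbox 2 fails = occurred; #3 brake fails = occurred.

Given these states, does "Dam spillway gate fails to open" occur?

No

Power feed fails [OR]: Left gearbox offline=occurs, Outboard manual crank offline=occurs → at least one input occurs → occurs.
Control chain unavailable [AND]: A position sensor stuck=occurs, Wire rope is out=occurs → all inputs occur → occurs.
Hoist path fails [OR]: #3 local panel faulted=occurs, Secondary remote link stuck=occurs → at least one input occurs → occurs.
Backup hoist lost [AND]: Control chain unavailable=occurs, Auxiliary power feeder lost=not, #3 brake fails=occurs, Hoist path fails=occurs → not all inputs occur → does not occur.
Remote branch lost [OR]: Hoist motor offline=occurs, Gearbox 2 fails=occurs → at least one input occurs → occurs.
Local branch fails [AND]: Inboard limit switch failed=occurs, Remote branch lost=occurs → all inputs occur → occurs.
Power feed 2 inoperative [AND]: Power feed fails=occurs, Backup hoist lost=not, Local branch fails=occurs → not all inputs occur → does not occur.
Dam spillway gate fails to open [AND]: Power feed 2 inoperative=not, #1 manual crank 2 failed=occurs → not all inputs occur → does not occur.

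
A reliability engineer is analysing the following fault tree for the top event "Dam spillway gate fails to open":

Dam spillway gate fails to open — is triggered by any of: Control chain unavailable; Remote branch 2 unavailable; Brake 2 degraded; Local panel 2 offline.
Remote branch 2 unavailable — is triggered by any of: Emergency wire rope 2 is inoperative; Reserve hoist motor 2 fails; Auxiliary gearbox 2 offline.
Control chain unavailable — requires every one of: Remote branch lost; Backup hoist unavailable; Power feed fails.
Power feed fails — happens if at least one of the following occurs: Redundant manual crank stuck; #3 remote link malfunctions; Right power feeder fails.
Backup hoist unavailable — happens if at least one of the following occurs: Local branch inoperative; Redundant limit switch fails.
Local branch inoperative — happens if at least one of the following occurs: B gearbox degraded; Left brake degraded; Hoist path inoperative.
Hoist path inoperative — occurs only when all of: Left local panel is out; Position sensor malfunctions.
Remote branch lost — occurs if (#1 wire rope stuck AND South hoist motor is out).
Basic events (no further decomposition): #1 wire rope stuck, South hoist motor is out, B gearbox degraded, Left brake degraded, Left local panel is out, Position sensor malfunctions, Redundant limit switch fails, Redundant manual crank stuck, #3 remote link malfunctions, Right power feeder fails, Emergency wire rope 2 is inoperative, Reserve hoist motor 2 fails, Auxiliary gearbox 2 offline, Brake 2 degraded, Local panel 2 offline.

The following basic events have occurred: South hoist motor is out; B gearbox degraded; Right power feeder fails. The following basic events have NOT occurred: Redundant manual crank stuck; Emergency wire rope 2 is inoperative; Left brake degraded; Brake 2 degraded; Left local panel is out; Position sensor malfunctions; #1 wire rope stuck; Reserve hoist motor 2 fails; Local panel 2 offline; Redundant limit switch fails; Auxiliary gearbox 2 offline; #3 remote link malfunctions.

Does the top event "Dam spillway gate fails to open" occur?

No

Remote branch lost [AND]: #1 wire rope stuck=not, South hoist motor is out=occurs → not all inputs occur → does not occur.
Hoist path inoperative [AND]: Left local panel is out=not, Position sensor malfunctions=not → not all inputs occur → does not occur.
Local branch inoperative [OR]: B gearbox degraded=occurs, Left brake degraded=not, Hoist path inoperative=not → at least one input occurs → occurs.
Backup hoist unavailable [OR]: Local branch inoperative=occurs, Redundant limit switch fails=not → at least one input occurs → occurs.
Power feed fails [OR]: Redundant manual crank stuck=not, #3 remote link malfunctions=not, Right power feeder fails=occurs → at least one input occurs → occurs.
Control chain unavailable [AND]: Remote branch lost=not, Backup hoist unavailable=occurs, Power feed fails=occurs → not all inputs occur → does not occur.
Remote branch 2 unavailable [OR]: Emergency wire rope 2 is inoperative=not, Reserve hoist motor 2 fails=not, Auxiliary gearbox 2 offline=not → no input occurs → does not occur.
Dam spillway gate fails to open [OR]: Control chain unavailable=not, Remote branch 2 unavailable=not, Brake 2 degraded=not, Local panel 2 offline=not → no input occurs → does not occur.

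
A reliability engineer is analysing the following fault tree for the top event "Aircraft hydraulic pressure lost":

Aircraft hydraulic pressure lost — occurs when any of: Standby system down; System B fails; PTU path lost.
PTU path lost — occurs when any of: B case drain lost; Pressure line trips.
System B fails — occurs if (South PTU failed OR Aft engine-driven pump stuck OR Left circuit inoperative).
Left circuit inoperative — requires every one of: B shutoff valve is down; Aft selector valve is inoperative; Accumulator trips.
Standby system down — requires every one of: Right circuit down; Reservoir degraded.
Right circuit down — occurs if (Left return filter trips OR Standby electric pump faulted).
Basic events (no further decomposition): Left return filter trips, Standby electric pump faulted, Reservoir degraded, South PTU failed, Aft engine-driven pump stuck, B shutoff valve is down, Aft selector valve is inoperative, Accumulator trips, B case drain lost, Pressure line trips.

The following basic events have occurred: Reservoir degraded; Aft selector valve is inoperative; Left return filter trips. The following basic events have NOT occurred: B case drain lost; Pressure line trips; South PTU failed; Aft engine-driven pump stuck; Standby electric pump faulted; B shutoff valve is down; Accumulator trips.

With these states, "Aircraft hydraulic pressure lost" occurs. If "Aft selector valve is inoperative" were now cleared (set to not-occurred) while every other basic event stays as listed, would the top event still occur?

Counterfactual: set "Aft selector valve is inoperative" to not occurred.
Right circuit down [OR]: Left return filter trips=occurs, Standby electric pump faulted=not → at least one input occurs → occurs.
Standby system down [AND]: Right circuit down=occurs, Reservoir degraded=occurs → all inputs occur → occurs.
Left circuit inoperative [AND]: B shutoff valve is down=not, Aft selector valve is inoperative=not, Accumulator trips=not → not all inputs occur → does not occur.
System B fails [OR]: South PTU failed=not, Aft engine-driven pump stuck=not, Left circuit inoperative=not → no input occurs → does not occur.
PTU path lost [OR]: B case drain lost=not, Pressure line trips=not → no input occurs → does not occur.
Aircraft hydraulic pressure lost [OR]: Standby system down=occurs, System B fails=not, PTU path lost=not → at least one input occurs → occurs.

Yes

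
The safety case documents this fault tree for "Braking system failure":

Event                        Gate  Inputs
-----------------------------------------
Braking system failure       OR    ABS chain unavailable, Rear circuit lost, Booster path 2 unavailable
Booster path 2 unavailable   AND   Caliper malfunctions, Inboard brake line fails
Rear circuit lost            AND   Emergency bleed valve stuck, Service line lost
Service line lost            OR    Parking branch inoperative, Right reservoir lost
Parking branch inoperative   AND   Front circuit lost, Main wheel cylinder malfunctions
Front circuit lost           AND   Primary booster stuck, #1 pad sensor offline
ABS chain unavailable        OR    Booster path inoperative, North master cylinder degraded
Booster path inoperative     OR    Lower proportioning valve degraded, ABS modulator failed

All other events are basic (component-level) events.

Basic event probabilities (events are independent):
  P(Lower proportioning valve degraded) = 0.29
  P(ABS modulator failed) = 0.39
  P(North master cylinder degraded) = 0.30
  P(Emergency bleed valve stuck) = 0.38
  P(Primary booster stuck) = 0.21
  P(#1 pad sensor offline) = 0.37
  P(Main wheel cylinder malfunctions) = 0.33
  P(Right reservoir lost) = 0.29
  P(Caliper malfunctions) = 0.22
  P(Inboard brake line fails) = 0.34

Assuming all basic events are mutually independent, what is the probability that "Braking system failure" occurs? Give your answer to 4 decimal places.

0.7524

P(Booster path inoperative) [OR] = 1 − (1−0.29) × (1−0.39) = 0.566900
P(ABS chain unavailable) [OR] = 1 − (1−0.566900) × (1−0.30) = 0.696830
P(Front circuit lost) [AND] = 0.21 × 0.37 = 0.077700
P(Parking branch inoperative) [AND] = 0.077700 × 0.33 = 0.025641
P(Service line lost) [OR] = 1 − (1−0.025641) × (1−0.29) = 0.308205
P(Rear circuit lost) [AND] = 0.38 × 0.308205 = 0.117118
P(Booster path 2 unavailable) [AND] = 0.22 × 0.34 = 0.074800
P(Braking system failure) [OR] = 1 − (1−0.696830) × (1−0.117118) × (1−0.074800) = 0.752358
Rounded to 4 decimal places: P(Braking system failure) ≈ 0.7524.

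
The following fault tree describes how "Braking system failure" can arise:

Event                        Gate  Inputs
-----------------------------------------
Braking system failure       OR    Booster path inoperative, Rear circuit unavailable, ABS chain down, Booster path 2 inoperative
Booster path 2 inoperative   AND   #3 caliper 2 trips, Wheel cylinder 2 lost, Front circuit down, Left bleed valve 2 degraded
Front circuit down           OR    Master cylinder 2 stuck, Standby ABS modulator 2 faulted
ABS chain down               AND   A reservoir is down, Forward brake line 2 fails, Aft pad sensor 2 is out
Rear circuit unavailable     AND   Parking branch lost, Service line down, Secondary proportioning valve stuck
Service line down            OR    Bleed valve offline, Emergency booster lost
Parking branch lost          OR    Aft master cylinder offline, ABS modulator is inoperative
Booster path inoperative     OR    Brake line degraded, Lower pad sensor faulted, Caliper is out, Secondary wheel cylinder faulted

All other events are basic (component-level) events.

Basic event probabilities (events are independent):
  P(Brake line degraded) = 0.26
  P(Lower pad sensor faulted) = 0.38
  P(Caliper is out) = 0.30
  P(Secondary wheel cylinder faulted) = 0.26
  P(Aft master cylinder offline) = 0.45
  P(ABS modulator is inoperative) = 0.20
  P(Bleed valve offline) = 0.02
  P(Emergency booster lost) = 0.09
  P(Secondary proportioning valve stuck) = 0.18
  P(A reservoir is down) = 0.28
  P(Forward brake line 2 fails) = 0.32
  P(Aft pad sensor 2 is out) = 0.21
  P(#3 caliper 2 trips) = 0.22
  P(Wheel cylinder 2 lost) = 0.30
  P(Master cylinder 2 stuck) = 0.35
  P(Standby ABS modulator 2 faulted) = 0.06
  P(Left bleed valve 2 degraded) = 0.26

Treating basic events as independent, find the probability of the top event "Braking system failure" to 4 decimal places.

P(Booster path inoperative) [OR] = 1 − (1−0.26) × (1−0.38) × (1−0.30) × (1−0.26) = 0.762342
P(Parking branch lost) [OR] = 1 − (1−0.45) × (1−0.20) = 0.560000
P(Service line down) [OR] = 1 − (1−0.02) × (1−0.09) = 0.108200
P(Rear circuit unavailable) [AND] = 0.560000 × 0.108200 × 0.18 = 0.010907
P(ABS chain down) [AND] = 0.28 × 0.32 × 0.21 = 0.018816
P(Front circuit down) [OR] = 1 − (1−0.35) × (1−0.06) = 0.389000
P(Booster path 2 inoperative) [AND] = 0.22 × 0.30 × 0.389000 × 0.26 = 0.006675
P(Braking system failure) [OR] = 1 − (1−0.762342) × (1−0.010907) × (1−0.018816) × (1−0.006675) = 0.770897
Rounded to 4 decimal places: P(Braking system failure) ≈ 0.7709.

0.7709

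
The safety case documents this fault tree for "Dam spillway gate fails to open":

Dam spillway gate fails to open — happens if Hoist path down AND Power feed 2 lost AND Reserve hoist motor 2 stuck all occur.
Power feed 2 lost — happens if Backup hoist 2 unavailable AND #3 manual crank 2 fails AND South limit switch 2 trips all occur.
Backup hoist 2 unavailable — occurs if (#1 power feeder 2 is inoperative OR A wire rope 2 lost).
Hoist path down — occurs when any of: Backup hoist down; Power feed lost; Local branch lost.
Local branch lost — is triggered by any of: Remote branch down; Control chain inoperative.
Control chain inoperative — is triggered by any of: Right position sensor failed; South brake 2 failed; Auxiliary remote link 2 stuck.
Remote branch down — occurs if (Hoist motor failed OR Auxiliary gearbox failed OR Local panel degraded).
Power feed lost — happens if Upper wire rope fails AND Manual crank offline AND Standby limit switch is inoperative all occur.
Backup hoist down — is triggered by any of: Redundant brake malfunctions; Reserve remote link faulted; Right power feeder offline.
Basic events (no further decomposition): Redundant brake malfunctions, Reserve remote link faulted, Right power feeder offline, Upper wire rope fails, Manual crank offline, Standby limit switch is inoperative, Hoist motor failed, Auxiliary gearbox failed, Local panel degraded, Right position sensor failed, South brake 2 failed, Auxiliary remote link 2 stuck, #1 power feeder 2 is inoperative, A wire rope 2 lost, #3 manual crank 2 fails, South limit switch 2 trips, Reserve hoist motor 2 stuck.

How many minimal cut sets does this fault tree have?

20

Backup hoist down [OR]: union of children's cut sets → 3 cut set(s).
Power feed lost [AND]: one cut set from each child combined → 1 × 1 × 1 = 1 cut set(s).
Remote branch down [OR]: union of children's cut sets → 3 cut set(s).
Control chain inoperative [OR]: union of children's cut sets → 3 cut set(s).
Local branch lost [OR]: union of children's cut sets → 6 cut set(s).
Hoist path down [OR]: union of children's cut sets → 10 cut set(s).
Backup hoist 2 unavailable [OR]: union of children's cut sets → 2 cut set(s).
Power feed 2 lost [AND]: one cut set from each child combined → 2 × 1 × 1 = 2 cut set(s).
Dam spillway gate fails to open [AND]: one cut set from each child combined → 10 × 2 × 1 = 20 cut set(s).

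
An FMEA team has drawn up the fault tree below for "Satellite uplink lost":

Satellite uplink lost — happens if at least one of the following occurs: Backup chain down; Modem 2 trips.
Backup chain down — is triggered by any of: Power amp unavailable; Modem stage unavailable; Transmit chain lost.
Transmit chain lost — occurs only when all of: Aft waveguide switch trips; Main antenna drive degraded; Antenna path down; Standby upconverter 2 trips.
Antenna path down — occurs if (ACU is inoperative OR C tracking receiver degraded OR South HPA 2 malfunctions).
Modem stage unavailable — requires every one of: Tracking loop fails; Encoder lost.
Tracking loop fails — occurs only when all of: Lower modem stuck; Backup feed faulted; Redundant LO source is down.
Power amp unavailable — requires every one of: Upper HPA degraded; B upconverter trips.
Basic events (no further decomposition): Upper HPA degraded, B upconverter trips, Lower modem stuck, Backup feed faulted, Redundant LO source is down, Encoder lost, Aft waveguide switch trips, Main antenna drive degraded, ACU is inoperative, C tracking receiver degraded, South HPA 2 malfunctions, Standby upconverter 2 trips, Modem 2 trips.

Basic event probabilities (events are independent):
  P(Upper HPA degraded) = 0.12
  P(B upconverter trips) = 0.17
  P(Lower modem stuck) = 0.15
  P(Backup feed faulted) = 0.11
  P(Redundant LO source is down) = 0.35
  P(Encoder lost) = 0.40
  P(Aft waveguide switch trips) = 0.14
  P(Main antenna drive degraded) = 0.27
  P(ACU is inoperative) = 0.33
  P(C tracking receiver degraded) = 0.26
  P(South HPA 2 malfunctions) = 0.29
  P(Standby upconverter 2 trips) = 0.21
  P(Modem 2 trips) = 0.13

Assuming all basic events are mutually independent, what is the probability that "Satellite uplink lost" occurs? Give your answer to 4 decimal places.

0.1541

P(Power amp unavailable) [AND] = 0.12 × 0.17 = 0.020400
P(Tracking loop fails) [AND] = 0.15 × 0.11 × 0.35 = 0.005775
P(Modem stage unavailable) [AND] = 0.005775 × 0.40 = 0.002310
P(Antenna path down) [OR] = 1 − (1−0.33) × (1−0.26) × (1−0.29) = 0.647982
P(Transmit chain lost) [AND] = 0.14 × 0.27 × 0.647982 × 0.21 = 0.005144
P(Backup chain down) [OR] = 1 − (1−0.020400) × (1−0.002310) × (1−0.005144) = 0.027690
P(Satellite uplink lost) [OR] = 1 − (1−0.027690) × (1−0.13) = 0.154090
Rounded to 4 decimal places: P(Satellite uplink lost) ≈ 0.1541.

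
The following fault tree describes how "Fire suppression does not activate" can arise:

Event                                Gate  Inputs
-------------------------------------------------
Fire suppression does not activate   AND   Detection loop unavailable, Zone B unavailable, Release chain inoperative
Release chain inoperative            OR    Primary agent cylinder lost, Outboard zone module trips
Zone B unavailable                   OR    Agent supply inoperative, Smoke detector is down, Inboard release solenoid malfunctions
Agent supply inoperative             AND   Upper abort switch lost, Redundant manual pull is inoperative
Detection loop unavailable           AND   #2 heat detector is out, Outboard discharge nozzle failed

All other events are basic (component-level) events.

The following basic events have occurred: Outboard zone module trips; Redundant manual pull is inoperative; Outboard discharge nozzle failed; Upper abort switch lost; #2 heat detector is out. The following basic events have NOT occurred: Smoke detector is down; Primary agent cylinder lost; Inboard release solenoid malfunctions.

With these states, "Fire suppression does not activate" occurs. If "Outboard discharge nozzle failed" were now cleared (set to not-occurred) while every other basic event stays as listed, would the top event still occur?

Counterfactual: set "Outboard discharge nozzle failed" to not occurred.
Detection loop unavailable [AND]: #2 heat detector is out=occurs, Outboard discharge nozzle failed=not → not all inputs occur → does not occur.
Agent supply inoperative [AND]: Upper abort switch lost=occurs, Redundant manual pull is inoperative=occurs → all inputs occur → occurs.
Zone B unavailable [OR]: Agent supply inoperative=occurs, Smoke detector is down=not, Inboard release solenoid malfunctions=not → at least one input occurs → occurs.
Release chain inoperative [OR]: Primary agent cylinder lost=not, Outboard zone module trips=occurs → at least one input occurs → occurs.
Fire suppression does not activate [AND]: Detection loop unavailable=not, Zone B unavailable=occurs, Release chain inoperative=occurs → not all inputs occur → does not occur.

No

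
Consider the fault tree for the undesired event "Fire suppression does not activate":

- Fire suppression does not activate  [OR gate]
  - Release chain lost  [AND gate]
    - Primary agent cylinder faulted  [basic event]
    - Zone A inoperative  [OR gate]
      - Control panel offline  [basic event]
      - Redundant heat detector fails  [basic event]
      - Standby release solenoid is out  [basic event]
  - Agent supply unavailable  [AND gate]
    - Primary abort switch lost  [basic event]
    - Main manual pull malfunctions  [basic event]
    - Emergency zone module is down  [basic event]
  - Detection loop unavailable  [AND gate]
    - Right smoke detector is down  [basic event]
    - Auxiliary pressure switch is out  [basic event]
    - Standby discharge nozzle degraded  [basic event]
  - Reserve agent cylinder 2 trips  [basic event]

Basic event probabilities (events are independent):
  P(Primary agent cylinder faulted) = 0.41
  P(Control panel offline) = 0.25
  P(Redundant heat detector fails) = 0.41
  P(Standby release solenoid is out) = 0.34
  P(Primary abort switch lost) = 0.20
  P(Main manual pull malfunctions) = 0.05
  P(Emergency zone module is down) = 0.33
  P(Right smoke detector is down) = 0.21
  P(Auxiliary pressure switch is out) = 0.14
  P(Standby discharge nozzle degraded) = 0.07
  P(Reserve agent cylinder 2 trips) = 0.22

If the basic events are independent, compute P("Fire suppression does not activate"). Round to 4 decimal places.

P(Zone A inoperative) [OR] = 1 − (1−0.25) × (1−0.41) × (1−0.34) = 0.707950
P(Release chain lost) [AND] = 0.41 × 0.707950 = 0.290260
P(Agent supply unavailable) [AND] = 0.20 × 0.05 × 0.33 = 0.003300
P(Detection loop unavailable) [AND] = 0.21 × 0.14 × 0.07 = 0.002058
P(Fire suppression does not activate) [OR] = 1 − (1−0.290260) × (1−0.003300) × (1−0.002058) × (1−0.22) = 0.449365
Rounded to 4 decimal places: P(Fire suppression does not activate) ≈ 0.4494.

0.4494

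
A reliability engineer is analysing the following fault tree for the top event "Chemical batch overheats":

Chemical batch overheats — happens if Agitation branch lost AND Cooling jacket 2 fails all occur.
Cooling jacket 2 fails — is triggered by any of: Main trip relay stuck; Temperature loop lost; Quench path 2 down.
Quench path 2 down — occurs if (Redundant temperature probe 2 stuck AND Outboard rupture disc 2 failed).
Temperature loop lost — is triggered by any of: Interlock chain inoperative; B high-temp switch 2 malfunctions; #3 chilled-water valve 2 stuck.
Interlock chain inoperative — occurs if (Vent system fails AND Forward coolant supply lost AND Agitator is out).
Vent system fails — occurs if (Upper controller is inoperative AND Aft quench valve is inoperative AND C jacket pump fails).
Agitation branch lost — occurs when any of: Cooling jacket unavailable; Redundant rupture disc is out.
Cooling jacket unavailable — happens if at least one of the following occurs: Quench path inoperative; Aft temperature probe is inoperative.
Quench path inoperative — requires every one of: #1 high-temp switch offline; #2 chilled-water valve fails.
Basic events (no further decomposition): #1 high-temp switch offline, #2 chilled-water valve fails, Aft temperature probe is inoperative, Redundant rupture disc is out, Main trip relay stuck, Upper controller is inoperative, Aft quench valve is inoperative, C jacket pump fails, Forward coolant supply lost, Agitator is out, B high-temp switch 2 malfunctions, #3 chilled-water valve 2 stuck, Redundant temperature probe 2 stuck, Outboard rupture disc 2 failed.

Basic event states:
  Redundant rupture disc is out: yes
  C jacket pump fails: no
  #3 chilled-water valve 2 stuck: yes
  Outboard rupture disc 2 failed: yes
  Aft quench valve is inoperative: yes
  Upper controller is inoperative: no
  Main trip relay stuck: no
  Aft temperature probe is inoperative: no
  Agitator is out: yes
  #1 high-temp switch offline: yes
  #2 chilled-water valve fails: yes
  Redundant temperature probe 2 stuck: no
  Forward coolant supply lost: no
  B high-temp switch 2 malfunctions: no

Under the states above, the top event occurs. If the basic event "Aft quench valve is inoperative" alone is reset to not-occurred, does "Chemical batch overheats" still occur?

Counterfactual: set "Aft quench valve is inoperative" to not occurred.
Quench path inoperative [AND]: #1 high-temp switch offline=occurs, #2 chilled-water valve fails=occurs → all inputs occur → occurs.
Cooling jacket unavailable [OR]: Quench path inoperative=occurs, Aft temperature probe is inoperative=not → at least one input occurs → occurs.
Agitation branch lost [OR]: Cooling jacket unavailable=occurs, Redundant rupture disc is out=occurs → at least one input occurs → occurs.
Vent system fails [AND]: Upper controller is inoperative=not, Aft quench valve is inoperative=not, C jacket pump fails=not → not all inputs occur → does not occur.
Interlock chain inoperative [AND]: Vent system fails=not, Forward coolant supply lost=not, Agitator is out=occurs → not all inputs occur → does not occur.
Temperature loop lost [OR]: Interlock chain inoperative=not, B high-temp switch 2 malfunctions=not, #3 chilled-water valve 2 stuck=occurs → at least one input occurs → occurs.
Quench path 2 down [AND]: Redundant temperature probe 2 stuck=not, Outboard rupture disc 2 failed=occurs → not all inputs occur → does not occur.
Cooling jacket 2 fails [OR]: Main trip relay stuck=not, Temperature loop lost=occurs, Quench path 2 down=not → at least one input occurs → occurs.
Chemical batch overheats [AND]: Agitation branch lost=occurs, Cooling jacket 2 fails=occurs → all inputs occur → occurs.

Yes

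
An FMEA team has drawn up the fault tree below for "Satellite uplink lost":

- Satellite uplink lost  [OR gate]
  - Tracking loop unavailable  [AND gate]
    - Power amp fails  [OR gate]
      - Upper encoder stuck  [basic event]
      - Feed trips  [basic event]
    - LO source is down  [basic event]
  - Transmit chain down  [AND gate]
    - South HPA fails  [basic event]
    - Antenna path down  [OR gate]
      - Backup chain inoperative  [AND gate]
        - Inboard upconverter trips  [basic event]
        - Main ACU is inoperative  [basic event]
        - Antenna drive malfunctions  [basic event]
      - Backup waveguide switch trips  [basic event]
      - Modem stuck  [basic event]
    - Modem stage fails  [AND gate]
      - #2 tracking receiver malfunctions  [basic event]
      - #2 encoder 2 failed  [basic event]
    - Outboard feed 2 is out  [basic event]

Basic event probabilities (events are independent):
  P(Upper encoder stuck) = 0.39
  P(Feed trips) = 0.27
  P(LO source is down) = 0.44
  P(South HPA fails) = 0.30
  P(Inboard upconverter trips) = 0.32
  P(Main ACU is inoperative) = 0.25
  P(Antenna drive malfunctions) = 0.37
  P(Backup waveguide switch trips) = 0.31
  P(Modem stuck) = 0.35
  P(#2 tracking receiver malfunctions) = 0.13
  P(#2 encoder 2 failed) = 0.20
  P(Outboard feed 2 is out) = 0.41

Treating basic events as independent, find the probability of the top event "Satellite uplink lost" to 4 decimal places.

0.2454

P(Power amp fails) [OR] = 1 − (1−0.39) × (1−0.27) = 0.554700
P(Tracking loop unavailable) [AND] = 0.554700 × 0.44 = 0.244068
P(Backup chain inoperative) [AND] = 0.32 × 0.25 × 0.37 = 0.029600
P(Antenna path down) [OR] = 1 − (1−0.029600) × (1−0.31) × (1−0.35) = 0.564776
P(Modem stage fails) [AND] = 0.13 × 0.20 = 0.026000
P(Transmit chain down) [AND] = 0.30 × 0.564776 × 0.026000 × 0.41 = 0.001806
P(Satellite uplink lost) [OR] = 1 − (1−0.244068) × (1−0.001806) = 0.245433
Rounded to 4 decimal places: P(Satellite uplink lost) ≈ 0.2454.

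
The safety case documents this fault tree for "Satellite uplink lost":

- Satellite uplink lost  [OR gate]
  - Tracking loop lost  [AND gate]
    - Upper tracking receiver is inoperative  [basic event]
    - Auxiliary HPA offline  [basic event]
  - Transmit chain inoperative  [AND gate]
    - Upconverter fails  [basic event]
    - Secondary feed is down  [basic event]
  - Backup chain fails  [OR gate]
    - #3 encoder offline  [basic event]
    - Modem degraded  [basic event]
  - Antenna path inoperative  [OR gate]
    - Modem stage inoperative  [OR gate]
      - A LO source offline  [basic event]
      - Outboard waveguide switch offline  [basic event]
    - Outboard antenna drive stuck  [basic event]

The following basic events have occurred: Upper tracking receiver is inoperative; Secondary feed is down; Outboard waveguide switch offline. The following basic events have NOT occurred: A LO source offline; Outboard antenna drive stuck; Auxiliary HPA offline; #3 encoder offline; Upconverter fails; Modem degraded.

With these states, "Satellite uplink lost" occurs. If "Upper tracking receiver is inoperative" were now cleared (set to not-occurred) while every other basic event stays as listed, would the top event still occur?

Counterfactual: set "Upper tracking receiver is inoperative" to not occurred.
Tracking loop lost [AND]: Upper tracking receiver is inoperative=not, Auxiliary HPA offline=not → not all inputs occur → does not occur.
Transmit chain inoperative [AND]: Upconverter fails=not, Secondary feed is down=occurs → not all inputs occur → does not occur.
Backup chain fails [OR]: #3 encoder offline=not, Modem degraded=not → no input occurs → does not occur.
Modem stage inoperative [OR]: A LO source offline=not, Outboard waveguide switch offline=occurs → at least one input occurs → occurs.
Antenna path inoperative [OR]: Modem stage inoperative=occurs, Outboard antenna drive stuck=not → at least one input occurs → occurs.
Satellite uplink lost [OR]: Tracking loop lost=not, Transmit chain inoperative=not, Backup chain fails=not, Antenna path inoperative=occurs → at least one input occurs → occurs.

Yes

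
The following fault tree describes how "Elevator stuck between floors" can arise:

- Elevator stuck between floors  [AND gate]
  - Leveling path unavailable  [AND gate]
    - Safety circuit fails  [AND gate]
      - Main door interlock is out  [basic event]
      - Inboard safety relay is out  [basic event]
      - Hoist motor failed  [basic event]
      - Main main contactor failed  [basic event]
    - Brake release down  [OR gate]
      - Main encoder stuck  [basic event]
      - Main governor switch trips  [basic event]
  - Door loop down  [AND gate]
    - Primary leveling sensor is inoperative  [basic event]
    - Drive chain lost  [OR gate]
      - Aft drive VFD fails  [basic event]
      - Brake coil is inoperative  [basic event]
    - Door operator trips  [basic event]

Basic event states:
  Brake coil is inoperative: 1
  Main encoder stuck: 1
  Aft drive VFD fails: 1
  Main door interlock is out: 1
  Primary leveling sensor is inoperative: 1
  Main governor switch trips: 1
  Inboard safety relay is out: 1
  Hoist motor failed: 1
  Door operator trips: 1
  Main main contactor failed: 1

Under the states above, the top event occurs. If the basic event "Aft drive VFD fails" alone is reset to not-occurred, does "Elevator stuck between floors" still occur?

Yes

Counterfactual: set "Aft drive VFD fails" to not occurred.
Safety circuit fails [AND]: Main door interlock is out=occurs, Inboard safety relay is out=occurs, Hoist motor failed=occurs, Main main contactor failed=occurs → all inputs occur → occurs.
Brake release down [OR]: Main encoder stuck=occurs, Main governor switch trips=occurs → at least one input occurs → occurs.
Leveling path unavailable [AND]: Safety circuit fails=occurs, Brake release down=occurs → all inputs occur → occurs.
Drive chain lost [OR]: Aft drive VFD fails=not, Brake coil is inoperative=occurs → at least one input occurs → occurs.
Door loop down [AND]: Primary leveling sensor is inoperative=occurs, Drive chain lost=occurs, Door operator trips=occurs → all inputs occur → occurs.
Elevator stuck between floors [AND]: Leveling path unavailable=occurs, Door loop down=occurs → all inputs occur → occurs.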